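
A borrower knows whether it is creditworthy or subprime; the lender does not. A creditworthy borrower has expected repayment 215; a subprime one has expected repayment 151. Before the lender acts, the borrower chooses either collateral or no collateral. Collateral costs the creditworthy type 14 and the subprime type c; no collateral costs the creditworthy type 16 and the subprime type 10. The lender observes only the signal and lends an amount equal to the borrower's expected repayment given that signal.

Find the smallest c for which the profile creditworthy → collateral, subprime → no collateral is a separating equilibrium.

74

Under separation: collateral → creditworthy (pays 215); no collateral → subprime (pays 151).
Creditworthy: 215 − 14 = 201 ≥ 151 − 16 = 135. Holds regardless of c. ✓
Subprime: 151 − 10 ≥ 215 − c, so c ≥ 215 − 141 = 74.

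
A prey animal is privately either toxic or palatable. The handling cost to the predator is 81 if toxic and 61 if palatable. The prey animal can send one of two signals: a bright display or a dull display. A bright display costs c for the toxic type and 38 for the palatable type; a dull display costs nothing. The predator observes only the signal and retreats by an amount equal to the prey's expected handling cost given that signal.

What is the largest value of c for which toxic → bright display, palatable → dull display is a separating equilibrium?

20

Under separation: bright display → toxic (pays 81); dull display → palatable (pays 61).
Palatable: 61 − 0 = 61 ≥ 81 − 38 = 43. Holds regardless of c. ✓
Toxic: 81 − c ≥ 61 − 0, so c ≤ 81 − 61 = 20.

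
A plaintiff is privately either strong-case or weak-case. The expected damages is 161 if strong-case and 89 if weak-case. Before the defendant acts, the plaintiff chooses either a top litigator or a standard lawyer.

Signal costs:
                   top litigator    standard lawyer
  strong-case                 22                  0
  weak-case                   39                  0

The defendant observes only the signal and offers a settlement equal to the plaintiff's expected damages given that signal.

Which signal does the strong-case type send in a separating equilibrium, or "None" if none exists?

None

Try strong-case → top litigator, weak-case → standard lawyer:
  If types separate, top litigator earns payment 161 and standard lawyer earns 89.
  Strong-case: top litigator gives 161 − 22 = 139; standard lawyer gives 89 − 0 = 89. No deviation. ✓
  Weak-case: standard lawyer gives 89 − 0 = 89; top litigator gives 161 − 39 = 122. Would deviate. ✗
Try strong-case → standard lawyer, weak-case → top litigator:
  If types separate, standard lawyer earns payment 161 and top litigator earns 89.
  Strong-case: standard lawyer gives 161 − 0 = 161; top litigator gives 89 − 22 = 67. No deviation. ✓
  Weak-case: top litigator gives 89 − 39 = 50; standard lawyer gives 161 − 0 = 161. Would deviate. ✗
Neither assignment is incentive-compatible.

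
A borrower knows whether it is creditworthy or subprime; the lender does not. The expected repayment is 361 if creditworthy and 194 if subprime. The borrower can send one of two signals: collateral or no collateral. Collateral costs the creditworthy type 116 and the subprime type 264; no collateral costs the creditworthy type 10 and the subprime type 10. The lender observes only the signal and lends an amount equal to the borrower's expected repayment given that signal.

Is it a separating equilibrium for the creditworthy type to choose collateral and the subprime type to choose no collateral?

Yes

Under separation the lender infers type exactly: collateral → creditworthy (pays 361), no collateral → subprime (pays 194).
Creditworthy: collateral gives 361 − 116 = 245; no collateral gives 194 − 10 = 184. No deviation. ✓
Subprime: no collateral gives 194 − 10 = 184; collateral gives 361 − 264 = 97. No deviation. ✓
Neither type gains from mimicking the other.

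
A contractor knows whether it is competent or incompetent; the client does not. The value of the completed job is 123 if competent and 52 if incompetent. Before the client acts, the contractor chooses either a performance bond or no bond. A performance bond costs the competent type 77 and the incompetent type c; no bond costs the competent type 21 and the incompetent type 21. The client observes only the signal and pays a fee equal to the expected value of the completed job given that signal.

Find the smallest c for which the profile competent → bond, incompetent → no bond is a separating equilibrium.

Under separation: bond → competent (pays 123); no bond → incompetent (pays 52).
Competent: 123 − 77 = 46 ≥ 52 − 21 = 31. Holds regardless of c. ✓
Incompetent: 52 − 21 ≥ 123 − c, so c ≥ 123 − 31 = 92.

92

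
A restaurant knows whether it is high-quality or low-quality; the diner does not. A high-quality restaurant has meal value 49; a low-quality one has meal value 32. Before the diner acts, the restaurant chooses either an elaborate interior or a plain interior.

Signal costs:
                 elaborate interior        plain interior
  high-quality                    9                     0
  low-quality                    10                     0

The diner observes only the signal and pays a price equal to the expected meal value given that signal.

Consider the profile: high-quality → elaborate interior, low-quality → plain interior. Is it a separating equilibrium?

No

If types separate, elaborate interior earns payment 49 and plain interior earns 32.
High-quality: elaborate interior gives 49 − 9 = 40; plain interior gives 32 − 0 = 32. No deviation. ✓
Low-quality: plain interior gives 32 − 0 = 32; elaborate interior gives 49 − 10 = 39. Would deviate. ✗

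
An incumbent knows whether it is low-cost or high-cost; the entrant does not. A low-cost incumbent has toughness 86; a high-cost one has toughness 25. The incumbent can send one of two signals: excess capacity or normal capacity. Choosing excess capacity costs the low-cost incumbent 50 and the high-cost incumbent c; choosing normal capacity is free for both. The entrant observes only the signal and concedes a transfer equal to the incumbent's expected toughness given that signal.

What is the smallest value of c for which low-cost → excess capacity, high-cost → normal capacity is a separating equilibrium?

61

Under separation: excess capacity → low-cost (pays 86); normal capacity → high-cost (pays 25).
Low-cost: 86 − 50 = 36 ≥ 25 − 0 = 25. Holds regardless of c. ✓
High-cost: 25 − 0 ≥ 86 − c, so c ≥ 86 − 25 = 61.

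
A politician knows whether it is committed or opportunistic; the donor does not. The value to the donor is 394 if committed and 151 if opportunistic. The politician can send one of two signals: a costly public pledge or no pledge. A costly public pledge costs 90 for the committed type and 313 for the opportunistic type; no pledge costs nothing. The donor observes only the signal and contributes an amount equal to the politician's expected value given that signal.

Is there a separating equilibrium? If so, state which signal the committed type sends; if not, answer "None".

pledge

Try committed → pledge, opportunistic → no pledge:
  Under separation the donor infers type exactly: pledge → committed (pays 394), no pledge → opportunistic (pays 151).
  Committed: pledge gives 394 − 90 = 304; no pledge gives 151 − 0 = 151. No deviation. ✓
  Opportunistic: no pledge gives 151 − 0 = 151; pledge gives 394 − 313 = 81. No deviation. ✓
Both hold — the committed type sends pledge.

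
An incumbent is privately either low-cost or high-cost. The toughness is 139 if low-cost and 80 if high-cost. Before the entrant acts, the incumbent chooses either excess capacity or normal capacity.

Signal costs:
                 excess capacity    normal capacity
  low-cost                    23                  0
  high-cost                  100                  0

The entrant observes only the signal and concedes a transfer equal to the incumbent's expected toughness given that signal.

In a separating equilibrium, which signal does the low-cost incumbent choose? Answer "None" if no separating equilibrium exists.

excess capacity

Try low-cost → excess capacity, high-cost → normal capacity:
  Under separation the entrant infers type exactly: excess capacity → low-cost (pays 139), normal capacity → high-cost (pays 80).
  Low-cost: excess capacity gives 139 − 23 = 116; normal capacity gives 80 − 0 = 80. No deviation. ✓
  High-cost: normal capacity gives 80 − 0 = 80; excess capacity gives 139 − 100 = 39. No deviation. ✓
Both hold — the low-cost type sends excess capacity.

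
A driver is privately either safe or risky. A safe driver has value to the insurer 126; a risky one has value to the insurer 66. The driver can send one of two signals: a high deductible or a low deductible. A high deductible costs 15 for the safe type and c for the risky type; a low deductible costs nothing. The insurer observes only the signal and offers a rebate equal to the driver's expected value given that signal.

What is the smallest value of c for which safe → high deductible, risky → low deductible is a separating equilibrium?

60

Under separation: high deductible → safe (pays 126); low deductible → risky (pays 66).
Safe: 126 − 15 = 111 ≥ 66 − 0 = 66. Holds regardless of c. ✓
Risky: 66 − 0 ≥ 126 − c, so c ≥ 126 − 66 = 60.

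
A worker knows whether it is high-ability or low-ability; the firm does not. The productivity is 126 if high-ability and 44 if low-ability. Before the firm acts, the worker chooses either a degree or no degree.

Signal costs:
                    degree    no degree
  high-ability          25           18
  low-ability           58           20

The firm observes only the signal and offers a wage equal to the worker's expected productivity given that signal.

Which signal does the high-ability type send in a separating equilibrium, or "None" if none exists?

Try high-ability → degree, low-ability → no degree:
  Under separation the firm infers type exactly: degree → high-ability (pays 126), no degree → low-ability (pays 44).
  High-ability: degree gives 126 − 25 = 101; no degree gives 44 − 18 = 26. No deviation. ✓
  Low-ability: no degree gives 44 − 20 = 24; degree gives 126 − 58 = 68. Would deviate. ✗
Try high-ability → no degree, low-ability → degree:
  Under separation the firm infers type exactly: no degree → high-ability (pays 126), degree → low-ability (pays 44).
  High-ability: no degree gives 126 − 18 = 108; degree gives 44 − 25 = 19. No deviation. ✓
  Low-ability: degree gives 44 − 58 = -14; no degree gives 126 − 20 = 106. Would deviate. ✗
Neither assignment is incentive-compatible.

None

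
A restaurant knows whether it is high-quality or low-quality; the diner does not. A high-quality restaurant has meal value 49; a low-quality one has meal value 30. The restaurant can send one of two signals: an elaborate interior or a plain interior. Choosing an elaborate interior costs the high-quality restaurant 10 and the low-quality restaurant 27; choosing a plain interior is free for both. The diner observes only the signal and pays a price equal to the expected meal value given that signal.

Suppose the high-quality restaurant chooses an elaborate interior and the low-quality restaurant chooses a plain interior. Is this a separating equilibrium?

If types separate, elaborate interior earns payment 49 and plain interior earns 30.
High-quality: elaborate interior gives 49 − 10 = 39; plain interior gives 30 − 0 = 30. No deviation. ✓
Low-quality: plain interior gives 30 − 0 = 30; elaborate interior gives 49 − 27 = 22. No deviation. ✓
Neither type gains from mimicking the other.

Yes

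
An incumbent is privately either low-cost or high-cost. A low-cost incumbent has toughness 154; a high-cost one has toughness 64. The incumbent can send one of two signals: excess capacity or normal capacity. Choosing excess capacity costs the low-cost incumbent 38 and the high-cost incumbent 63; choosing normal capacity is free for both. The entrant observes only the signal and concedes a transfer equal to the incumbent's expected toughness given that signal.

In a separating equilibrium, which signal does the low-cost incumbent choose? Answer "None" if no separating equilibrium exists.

None

Try low-cost → excess capacity, high-cost → normal capacity:
  Under separation the entrant infers type exactly: excess capacity → low-cost (pays 154), normal capacity → high-cost (pays 64).
  Low-cost: excess capacity gives 154 − 38 = 116; normal capacity gives 64 − 0 = 64. No deviation. ✓
  High-cost: normal capacity gives 64 − 0 = 64; excess capacity gives 154 − 63 = 91. Would deviate. ✗
Try low-cost → normal capacity, high-cost → excess capacity:
  Under separation the entrant infers type exactly: normal capacity → low-cost (pays 154), excess capacity → high-cost (pays 64).
  Low-cost: normal capacity gives 154 − 0 = 154; excess capacity gives 64 − 38 = 26. No deviation. ✓
  High-cost: excess capacity gives 64 − 63 = 1; normal capacity gives 154 − 0 = 154. Would deviate. ✗
Neither assignment is incentive-compatible.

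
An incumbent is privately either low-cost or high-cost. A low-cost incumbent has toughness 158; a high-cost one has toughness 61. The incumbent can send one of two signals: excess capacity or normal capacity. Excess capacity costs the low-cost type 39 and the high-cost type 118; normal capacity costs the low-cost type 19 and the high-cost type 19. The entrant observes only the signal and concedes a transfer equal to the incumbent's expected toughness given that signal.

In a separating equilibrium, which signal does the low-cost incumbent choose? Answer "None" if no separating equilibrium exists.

excess capacity

Try low-cost → excess capacity, high-cost → normal capacity:
  If types separate, excess capacity earns payment 158 and normal capacity earns 61.
  Low-cost: excess capacity gives 158 − 39 = 119; normal capacity gives 61 − 19 = 42. No deviation. ✓
  High-cost: normal capacity gives 61 − 19 = 42; excess capacity gives 158 − 118 = 40. No deviation. ✓
Both hold — the low-cost type sends excess capacity.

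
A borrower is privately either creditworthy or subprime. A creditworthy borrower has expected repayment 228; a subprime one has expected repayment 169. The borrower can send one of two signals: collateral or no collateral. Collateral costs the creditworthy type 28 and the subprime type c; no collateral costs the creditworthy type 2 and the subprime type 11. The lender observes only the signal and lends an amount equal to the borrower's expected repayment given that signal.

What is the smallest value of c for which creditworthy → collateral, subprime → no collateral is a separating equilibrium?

Under separation: collateral → creditworthy (pays 228); no collateral → subprime (pays 169).
Creditworthy: 228 − 28 = 200 ≥ 169 − 2 = 167. Holds regardless of c. ✓
Subprime: 169 − 11 ≥ 228 − c, so c ≥ 228 − 158 = 70.

70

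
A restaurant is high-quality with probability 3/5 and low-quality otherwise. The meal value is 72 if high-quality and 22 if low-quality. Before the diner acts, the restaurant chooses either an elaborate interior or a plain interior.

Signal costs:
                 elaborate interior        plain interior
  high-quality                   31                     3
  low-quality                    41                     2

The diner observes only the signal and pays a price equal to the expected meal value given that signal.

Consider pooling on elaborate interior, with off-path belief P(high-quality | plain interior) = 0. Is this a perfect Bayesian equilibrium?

On the equilibrium path (elaborate interior) the diner holds the prior 3/5 and pays 3/5·72 + 2/5·22 = 52. Off-path (plain interior) belief 0 gives 0·72 + 1·22 = 22.
High-quality: elaborate interior gives 52 − 31 = 21; plain interior gives 22 − 3 = 19. Stays. ✓
Low-quality: elaborate interior gives 52 − 41 = 11; plain interior gives 22 − 2 = 20. Deviates. ✗

No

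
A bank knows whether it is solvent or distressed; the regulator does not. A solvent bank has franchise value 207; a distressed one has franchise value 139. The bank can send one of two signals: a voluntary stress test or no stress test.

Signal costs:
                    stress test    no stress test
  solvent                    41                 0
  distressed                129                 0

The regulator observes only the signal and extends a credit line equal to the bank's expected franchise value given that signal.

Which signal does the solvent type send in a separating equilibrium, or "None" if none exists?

stress test

Try solvent → stress test, distressed → no stress test:
  Under separation the regulator infers type exactly: stress test → solvent (pays 207), no stress test → distressed (pays 139).
  Solvent: stress test gives 207 − 41 = 166; no stress test gives 139 − 0 = 139. No deviation. ✓
  Distressed: no stress test gives 139 − 0 = 139; stress test gives 207 − 129 = 78. No deviation. ✓
Both hold — the solvent type sends stress test.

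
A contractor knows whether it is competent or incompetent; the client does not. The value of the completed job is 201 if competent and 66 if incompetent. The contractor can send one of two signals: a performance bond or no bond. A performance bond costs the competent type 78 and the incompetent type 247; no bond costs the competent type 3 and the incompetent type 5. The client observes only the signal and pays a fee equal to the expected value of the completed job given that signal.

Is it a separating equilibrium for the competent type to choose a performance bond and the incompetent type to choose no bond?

If types separate, bond earns payment 201 and no bond earns 66.
Competent: bond gives 201 − 78 = 123; no bond gives 66 − 3 = 63. No deviation. ✓
Incompetent: no bond gives 66 − 5 = 61; bond gives 201 − 247 = -46. No deviation. ✓
Both incentive constraints hold.

Yes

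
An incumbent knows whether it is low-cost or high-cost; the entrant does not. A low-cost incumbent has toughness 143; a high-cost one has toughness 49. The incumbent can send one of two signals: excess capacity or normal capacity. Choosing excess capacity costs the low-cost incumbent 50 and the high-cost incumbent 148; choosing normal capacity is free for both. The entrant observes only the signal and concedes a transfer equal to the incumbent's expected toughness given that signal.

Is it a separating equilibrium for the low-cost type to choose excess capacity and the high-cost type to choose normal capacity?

Yes

Under separation the entrant infers type exactly: excess capacity → low-cost (pays 143), normal capacity → high-cost (pays 49).
Low-cost: excess capacity gives 143 − 50 = 93; normal capacity gives 49 − 0 = 49. No deviation. ✓
High-cost: normal capacity gives 49 − 0 = 49; excess capacity gives 143 − 148 = -5. No deviation. ✓
Both incentive constraints hold.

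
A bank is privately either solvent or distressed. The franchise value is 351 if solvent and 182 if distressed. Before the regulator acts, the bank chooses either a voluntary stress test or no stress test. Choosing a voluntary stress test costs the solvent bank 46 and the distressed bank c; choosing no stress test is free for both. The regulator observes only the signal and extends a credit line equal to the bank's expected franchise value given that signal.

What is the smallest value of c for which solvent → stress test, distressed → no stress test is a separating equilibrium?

Under separation: stress test → solvent (pays 351); no stress test → distressed (pays 182).
Solvent: 351 − 46 = 305 ≥ 182 − 0 = 182. Holds regardless of c. ✓
Distressed: 182 − 0 ≥ 351 − c, so c ≥ 351 − 182 = 169.

169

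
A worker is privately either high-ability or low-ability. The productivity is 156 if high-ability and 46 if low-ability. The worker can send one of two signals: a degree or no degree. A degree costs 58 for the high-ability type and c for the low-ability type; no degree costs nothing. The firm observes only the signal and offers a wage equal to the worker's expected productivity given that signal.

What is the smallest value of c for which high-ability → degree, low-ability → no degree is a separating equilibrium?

110

Under separation: degree → high-ability (pays 156); no degree → low-ability (pays 46).
High-ability: 156 − 58 = 98 ≥ 46 − 0 = 46. Holds regardless of c. ✓
Low-ability: 46 − 0 ≥ 156 − c, so c ≥ 156 − 46 = 110.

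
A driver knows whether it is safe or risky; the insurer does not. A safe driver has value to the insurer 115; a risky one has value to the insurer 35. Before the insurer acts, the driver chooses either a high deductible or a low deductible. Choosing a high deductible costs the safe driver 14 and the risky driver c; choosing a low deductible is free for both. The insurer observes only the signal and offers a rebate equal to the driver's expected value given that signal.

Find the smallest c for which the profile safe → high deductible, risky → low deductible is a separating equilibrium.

Under separation: high deductible → safe (pays 115); low deductible → risky (pays 35).
Safe: 115 − 14 = 101 ≥ 35 − 0 = 35. Holds regardless of c. ✓
Risky: 35 − 0 ≥ 115 − c, so c ≥ 115 − 35 = 80.

80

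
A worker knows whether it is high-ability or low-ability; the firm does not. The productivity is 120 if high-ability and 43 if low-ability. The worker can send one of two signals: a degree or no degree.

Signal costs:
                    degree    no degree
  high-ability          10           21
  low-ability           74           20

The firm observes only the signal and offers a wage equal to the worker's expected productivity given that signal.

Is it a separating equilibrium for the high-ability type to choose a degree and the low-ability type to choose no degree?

No

Under separation the firm infers type exactly: degree → high-ability (pays 120), no degree → low-ability (pays 43).
High-ability: degree gives 120 − 10 = 110; no degree gives 43 − 21 = 22. No deviation. ✓
Low-ability: no degree gives 43 − 20 = 23; degree gives 120 − 74 = 46. Would deviate. ✗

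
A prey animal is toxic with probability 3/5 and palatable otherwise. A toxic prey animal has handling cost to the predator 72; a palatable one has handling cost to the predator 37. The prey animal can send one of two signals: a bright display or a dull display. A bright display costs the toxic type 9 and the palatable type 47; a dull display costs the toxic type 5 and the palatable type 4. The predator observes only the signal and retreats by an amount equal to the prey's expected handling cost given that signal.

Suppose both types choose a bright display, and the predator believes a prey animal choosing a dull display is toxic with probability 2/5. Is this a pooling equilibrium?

On the equilibrium path (bright display) the predator holds the prior 3/5 and pays 3/5·72 + 2/5·37 = 58. Off-path (dull display) belief 2/5 gives 2/5·72 + 3/5·37 = 51.
Toxic: bright display gives 58 − 9 = 49; dull display gives 51 − 5 = 46. Stays. ✓
Palatable: bright display gives 58 − 47 = 11; dull display gives 51 − 4 = 47. Deviates. ✗

No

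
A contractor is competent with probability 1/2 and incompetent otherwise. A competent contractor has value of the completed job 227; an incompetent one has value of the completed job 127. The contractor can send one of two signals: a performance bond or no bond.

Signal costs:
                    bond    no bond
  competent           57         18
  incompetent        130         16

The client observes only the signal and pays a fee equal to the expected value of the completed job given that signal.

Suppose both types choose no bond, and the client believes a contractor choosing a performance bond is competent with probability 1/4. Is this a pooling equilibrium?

Yes

At the pooled signal (no bond) the client holds the prior 1/2 and pays 1/2·227 + 1/2·127 = 177. Off-path (bond) belief 1/4 gives 1/4·227 + 3/4·127 = 152.
Competent: no bond gives 177 − 18 = 159; bond gives 152 − 57 = 95. Stays. ✓
Incompetent: no bond gives 177 − 16 = 161; bond gives 152 − 130 = 22. Stays. ✓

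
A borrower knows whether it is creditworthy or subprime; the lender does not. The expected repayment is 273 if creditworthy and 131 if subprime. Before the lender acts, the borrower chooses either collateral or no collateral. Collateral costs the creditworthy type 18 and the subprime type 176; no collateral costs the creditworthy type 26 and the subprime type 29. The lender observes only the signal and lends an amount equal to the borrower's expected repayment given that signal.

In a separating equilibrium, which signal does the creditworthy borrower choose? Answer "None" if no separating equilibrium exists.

collateral

Try creditworthy → collateral, subprime → no collateral:
  If types separate, collateral earns payment 273 and no collateral earns 131.
  Creditworthy: collateral gives 273 − 18 = 255; no collateral gives 131 − 26 = 105. No deviation. ✓
  Subprime: no collateral gives 131 − 29 = 102; collateral gives 273 − 176 = 97. No deviation. ✓
Both hold — the creditworthy type sends collateral.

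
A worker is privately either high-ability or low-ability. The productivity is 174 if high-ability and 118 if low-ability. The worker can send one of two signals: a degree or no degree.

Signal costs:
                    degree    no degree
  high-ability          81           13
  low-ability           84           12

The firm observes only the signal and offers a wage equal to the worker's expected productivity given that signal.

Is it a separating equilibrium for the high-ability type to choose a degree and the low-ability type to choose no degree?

If types separate, degree earns payment 174 and no degree earns 118.
High-ability: degree gives 174 − 81 = 93; no degree gives 118 − 13 = 105. Would deviate. ✗
Low-ability: no degree gives 118 − 12 = 106; degree gives 174 − 84 = 90. No deviation. ✓

No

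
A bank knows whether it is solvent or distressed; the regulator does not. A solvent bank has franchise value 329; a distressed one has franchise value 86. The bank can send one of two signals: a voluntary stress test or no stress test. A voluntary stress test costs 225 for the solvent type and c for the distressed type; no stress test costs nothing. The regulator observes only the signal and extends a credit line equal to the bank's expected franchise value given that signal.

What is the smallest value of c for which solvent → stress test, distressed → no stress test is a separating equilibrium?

Under separation: stress test → solvent (pays 329); no stress test → distressed (pays 86).
Solvent: 329 − 225 = 104 ≥ 86 − 0 = 86. Holds regardless of c. ✓
Distressed: 86 − 0 ≥ 329 − c, so c ≥ 329 − 86 = 243.

243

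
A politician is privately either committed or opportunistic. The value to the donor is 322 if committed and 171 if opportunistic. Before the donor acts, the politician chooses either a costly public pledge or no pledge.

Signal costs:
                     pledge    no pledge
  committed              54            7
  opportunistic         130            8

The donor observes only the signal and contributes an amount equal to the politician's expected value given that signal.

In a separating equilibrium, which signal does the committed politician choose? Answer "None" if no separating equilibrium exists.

None

Try committed → pledge, opportunistic → no pledge:
  If types separate, pledge earns payment 322 and no pledge earns 171.
  Committed: pledge gives 322 − 54 = 268; no pledge gives 171 − 7 = 164. No deviation. ✓
  Opportunistic: no pledge gives 171 − 8 = 163; pledge gives 322 − 130 = 192. Would deviate. ✗
Try committed → no pledge, opportunistic → pledge:
  If types separate, no pledge earns payment 322 and pledge earns 171.
  Committed: no pledge gives 322 − 7 = 315; pledge gives 171 − 54 = 117. No deviation. ✓
  Opportunistic: pledge gives 171 − 130 = 41; no pledge gives 322 − 8 = 314. Would deviate. ✗
Neither assignment is incentive-compatible.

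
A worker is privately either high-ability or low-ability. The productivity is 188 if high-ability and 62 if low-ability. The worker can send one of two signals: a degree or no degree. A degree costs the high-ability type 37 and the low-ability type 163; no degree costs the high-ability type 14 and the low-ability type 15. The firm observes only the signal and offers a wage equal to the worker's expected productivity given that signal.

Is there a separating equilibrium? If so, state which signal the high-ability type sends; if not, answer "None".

Try high-ability → degree, low-ability → no degree:
  If types separate, degree earns payment 188 and no degree earns 62.
  High-ability: degree gives 188 − 37 = 151; no degree gives 62 − 14 = 48. No deviation. ✓
  Low-ability: no degree gives 62 − 15 = 47; degree gives 188 − 163 = 25. No deviation. ✓
Both hold — the high-ability type sends degree.

degree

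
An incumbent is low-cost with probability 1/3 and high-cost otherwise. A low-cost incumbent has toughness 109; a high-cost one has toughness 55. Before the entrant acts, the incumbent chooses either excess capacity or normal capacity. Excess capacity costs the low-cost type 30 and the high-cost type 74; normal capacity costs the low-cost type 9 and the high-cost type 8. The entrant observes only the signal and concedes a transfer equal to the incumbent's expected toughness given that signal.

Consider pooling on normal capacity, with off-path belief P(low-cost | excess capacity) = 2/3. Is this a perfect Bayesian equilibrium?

Yes

On the equilibrium path (normal capacity) the entrant holds the prior 1/3 and pays 1/3·109 + 2/3·55 = 73. Off-path (excess capacity) belief 2/3 gives 2/3·109 + 1/3·55 = 91.
Low-cost: normal capacity gives 73 − 9 = 64; excess capacity gives 91 − 30 = 61. Stays. ✓
High-cost: normal capacity gives 73 − 8 = 65; excess capacity gives 91 − 74 = 17. Stays. ✓
Beliefs are Bayes-consistent on-path and both types best-respond.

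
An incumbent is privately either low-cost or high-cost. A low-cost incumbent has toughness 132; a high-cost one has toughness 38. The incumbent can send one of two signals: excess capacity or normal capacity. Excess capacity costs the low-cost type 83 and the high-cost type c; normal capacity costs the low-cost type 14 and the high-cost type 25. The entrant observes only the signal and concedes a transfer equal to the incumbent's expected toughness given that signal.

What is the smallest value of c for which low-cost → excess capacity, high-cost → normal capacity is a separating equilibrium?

Under separation: excess capacity → low-cost (pays 132); normal capacity → high-cost (pays 38).
Low-cost: 132 − 83 = 49 ≥ 38 − 14 = 24. Holds regardless of c. ✓
High-cost: 38 − 25 ≥ 132 − c, so c ≥ 132 − 13 = 119.

119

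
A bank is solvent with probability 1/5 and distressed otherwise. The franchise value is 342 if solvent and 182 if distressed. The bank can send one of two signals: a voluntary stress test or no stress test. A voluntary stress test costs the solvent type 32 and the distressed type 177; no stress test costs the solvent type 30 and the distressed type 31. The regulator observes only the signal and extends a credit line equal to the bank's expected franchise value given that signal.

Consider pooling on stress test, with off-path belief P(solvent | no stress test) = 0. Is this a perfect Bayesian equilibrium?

On the equilibrium path (stress test) the regulator holds the prior 1/5 and pays 1/5·342 + 4/5·182 = 214. Off-path (no stress test) belief 0 gives 0·342 + 1·182 = 182.
Solvent: stress test gives 214 − 32 = 182; no stress test gives 182 − 30 = 152. Stays. ✓
Distressed: stress test gives 214 − 177 = 37; no stress test gives 182 − 31 = 151. Deviates. ✗

No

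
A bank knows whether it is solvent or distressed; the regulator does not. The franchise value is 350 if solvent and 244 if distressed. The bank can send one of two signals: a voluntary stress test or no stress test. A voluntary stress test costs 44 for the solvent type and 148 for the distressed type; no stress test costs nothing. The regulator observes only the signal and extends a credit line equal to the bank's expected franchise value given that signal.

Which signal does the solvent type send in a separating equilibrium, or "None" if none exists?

stress test

Try solvent → stress test, distressed → no stress test:
  If types separate, stress test earns payment 350 and no stress test earns 244.
  Solvent: stress test gives 350 − 44 = 306; no stress test gives 244 − 0 = 244. No deviation. ✓
  Distressed: no stress test gives 244 − 0 = 244; stress test gives 350 − 148 = 202. No deviation. ✓
Both hold — the solvent type sends stress test.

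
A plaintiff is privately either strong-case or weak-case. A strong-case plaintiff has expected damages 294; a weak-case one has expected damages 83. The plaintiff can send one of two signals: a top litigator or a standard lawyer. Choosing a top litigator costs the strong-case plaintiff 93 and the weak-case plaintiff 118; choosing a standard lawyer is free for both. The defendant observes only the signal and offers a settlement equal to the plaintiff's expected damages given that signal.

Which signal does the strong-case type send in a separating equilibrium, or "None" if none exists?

None

Try strong-case → top litigator, weak-case → standard lawyer:
  If types separate, top litigator earns payment 294 and standard lawyer earns 83.
  Strong-case: top litigator gives 294 − 93 = 201; standard lawyer gives 83 − 0 = 83. No deviation. ✓
  Weak-case: standard lawyer gives 83 − 0 = 83; top litigator gives 294 − 118 = 176. Would deviate. ✗
Try strong-case → standard lawyer, weak-case → top litigator:
  If types separate, standard lawyer earns payment 294 and top litigator earns 83.
  Strong-case: standard lawyer gives 294 − 0 = 294; top litigator gives 83 − 93 = -10. No deviation. ✓
  Weak-case: top litigator gives 83 − 118 = -35; standard lawyer gives 294 − 0 = 294. Would deviate. ✗
Neither assignment is incentive-compatible.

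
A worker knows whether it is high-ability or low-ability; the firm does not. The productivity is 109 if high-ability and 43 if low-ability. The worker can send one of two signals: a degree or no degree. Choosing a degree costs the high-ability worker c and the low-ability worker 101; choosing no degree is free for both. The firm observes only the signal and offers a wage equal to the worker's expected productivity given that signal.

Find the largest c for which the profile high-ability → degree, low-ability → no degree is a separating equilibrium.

Under separation: degree → high-ability (pays 109); no degree → low-ability (pays 43).
Low-ability: 43 − 0 = 43 ≥ 109 − 101 = 8. Holds regardless of c. ✓
High-ability: 109 − c ≥ 43 − 0, so c ≤ 109 − 43 = 66.

66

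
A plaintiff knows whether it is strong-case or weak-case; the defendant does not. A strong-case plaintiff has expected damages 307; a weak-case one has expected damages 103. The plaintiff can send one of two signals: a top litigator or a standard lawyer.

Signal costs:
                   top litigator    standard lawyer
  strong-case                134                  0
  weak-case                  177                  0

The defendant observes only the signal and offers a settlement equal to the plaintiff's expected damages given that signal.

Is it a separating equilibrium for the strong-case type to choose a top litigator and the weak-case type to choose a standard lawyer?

If types separate, top litigator earns payment 307 and standard lawyer earns 103.
Strong-case: top litigator gives 307 − 134 = 173; standard lawyer gives 103 − 0 = 103. No deviation. ✓
Weak-case: standard lawyer gives 103 − 0 = 103; top litigator gives 307 − 177 = 130. Would deviate. ✗

No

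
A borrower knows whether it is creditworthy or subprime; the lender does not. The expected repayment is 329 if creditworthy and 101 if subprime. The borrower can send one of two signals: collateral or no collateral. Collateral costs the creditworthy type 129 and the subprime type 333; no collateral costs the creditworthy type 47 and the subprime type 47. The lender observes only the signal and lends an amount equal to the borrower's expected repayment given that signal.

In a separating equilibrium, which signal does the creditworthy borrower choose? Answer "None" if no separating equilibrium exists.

Try creditworthy → collateral, subprime → no collateral:
  Under separation the lender infers type exactly: collateral → creditworthy (pays 329), no collateral → subprime (pays 101).
  Creditworthy: collateral gives 329 − 129 = 200; no collateral gives 101 − 47 = 54. No deviation. ✓
  Subprime: no collateral gives 101 − 47 = 54; collateral gives 329 − 333 = -4. No deviation. ✓
Both hold — the creditworthy type sends collateral.

collateral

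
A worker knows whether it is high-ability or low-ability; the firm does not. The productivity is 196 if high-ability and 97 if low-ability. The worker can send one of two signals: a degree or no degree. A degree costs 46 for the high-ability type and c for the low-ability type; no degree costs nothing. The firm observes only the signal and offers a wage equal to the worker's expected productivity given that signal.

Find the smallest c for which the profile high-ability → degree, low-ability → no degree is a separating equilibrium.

99

Under separation: degree → high-ability (pays 196); no degree → low-ability (pays 97).
High-ability: 196 − 46 = 150 ≥ 97 − 0 = 97. Holds regardless of c. ✓
Low-ability: 97 − 0 ≥ 196 − c, so c ≥ 196 − 97 = 99.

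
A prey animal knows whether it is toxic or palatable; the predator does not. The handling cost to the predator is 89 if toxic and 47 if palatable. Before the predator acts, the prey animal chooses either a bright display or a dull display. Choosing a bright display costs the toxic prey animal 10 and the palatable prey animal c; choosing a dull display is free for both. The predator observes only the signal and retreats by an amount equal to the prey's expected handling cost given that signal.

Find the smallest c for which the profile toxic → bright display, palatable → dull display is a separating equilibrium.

Under separation: bright display → toxic (pays 89); dull display → palatable (pays 47).
Toxic: 89 − 10 = 79 ≥ 47 − 0 = 47. Holds regardless of c. ✓
Palatable: 47 − 0 ≥ 89 − c, so c ≥ 89 − 47 = 42.

42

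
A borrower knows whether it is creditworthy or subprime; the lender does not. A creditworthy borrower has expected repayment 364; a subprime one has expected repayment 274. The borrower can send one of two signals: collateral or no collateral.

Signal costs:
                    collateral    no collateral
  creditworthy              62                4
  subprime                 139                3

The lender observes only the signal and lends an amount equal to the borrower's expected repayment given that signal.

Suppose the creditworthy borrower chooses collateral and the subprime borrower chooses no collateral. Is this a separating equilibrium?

If types separate, collateral earns payment 364 and no collateral earns 274.
Creditworthy: collateral gives 364 − 62 = 302; no collateral gives 274 − 4 = 270. No deviation. ✓
Subprime: no collateral gives 274 − 3 = 271; collateral gives 364 − 139 = 225. No deviation. ✓
Both incentive constraints hold.

Yes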